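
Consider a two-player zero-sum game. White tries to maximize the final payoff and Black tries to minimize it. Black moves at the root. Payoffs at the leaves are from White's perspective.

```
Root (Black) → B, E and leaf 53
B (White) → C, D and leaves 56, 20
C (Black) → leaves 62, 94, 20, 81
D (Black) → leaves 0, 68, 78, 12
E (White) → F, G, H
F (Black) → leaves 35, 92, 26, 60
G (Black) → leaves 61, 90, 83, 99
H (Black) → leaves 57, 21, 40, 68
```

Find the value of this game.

C (Black): min(62, 94, 20, 81) = 20
D (Black): min(0, 68, 78, 12) = 0
B (White): max(20, 0, 56, 20) = 56
F (Black): min(35, 92, 26, 60) = 26
G (Black): min(61, 90, 83, 99) = 61
H (Black): min(57, 21, 40, 68) = 21
E (White): max(26, 61, 21) = 61
Root (Black): min(56, 61, 53) = 53

53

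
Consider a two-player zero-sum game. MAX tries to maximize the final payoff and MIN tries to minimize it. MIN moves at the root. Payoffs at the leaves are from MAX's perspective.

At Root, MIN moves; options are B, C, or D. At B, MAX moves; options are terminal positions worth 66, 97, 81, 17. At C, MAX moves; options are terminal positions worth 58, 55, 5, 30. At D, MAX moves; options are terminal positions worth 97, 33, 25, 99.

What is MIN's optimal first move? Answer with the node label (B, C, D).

B (MAX): max(66, 97, 81, 17) = 97
C (MAX): max(58, 55, 5, 30) = 58
D (MAX): max(97, 33, 25, 99) = 99
Root (MIN): min(97, 58, 99) = 58
MIN picks the child with the lowest value: C (value 58).

C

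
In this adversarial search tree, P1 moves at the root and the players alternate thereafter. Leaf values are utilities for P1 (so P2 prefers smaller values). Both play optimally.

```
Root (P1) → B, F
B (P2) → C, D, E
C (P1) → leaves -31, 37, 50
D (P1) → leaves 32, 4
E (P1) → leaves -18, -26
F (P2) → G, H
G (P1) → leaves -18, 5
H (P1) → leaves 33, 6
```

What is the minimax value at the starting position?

5

C (P1): max(-31, 37, 50) = 50
D (P1): max(32, 4) = 32
E (P1): max(-18, -26) = -18
B (P2): min(50, 32, -18) = -18
G (P1): max(-18, 5) = 5
H (P1): max(33, 6) = 33
F (P2): min(5, 33) = 5
Root (P1): max(-18, 5) = 5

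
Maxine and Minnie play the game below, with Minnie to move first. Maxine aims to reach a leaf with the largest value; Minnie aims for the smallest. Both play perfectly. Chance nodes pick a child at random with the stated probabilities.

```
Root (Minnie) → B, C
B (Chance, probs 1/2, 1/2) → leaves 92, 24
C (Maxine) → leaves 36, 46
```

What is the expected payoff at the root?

B (Chance): 1/2·92 + 1/2·24 = 58
C (Maxine): max(36, 46) = 46
Root (Minnie): min(58, 46) = 46

46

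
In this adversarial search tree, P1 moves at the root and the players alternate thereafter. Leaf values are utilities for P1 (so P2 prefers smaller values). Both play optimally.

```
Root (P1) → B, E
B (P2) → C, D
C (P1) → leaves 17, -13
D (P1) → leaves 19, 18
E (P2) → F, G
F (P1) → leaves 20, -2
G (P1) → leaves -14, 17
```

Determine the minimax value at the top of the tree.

17

C (P1): max(17, -13) = 17
D (P1): max(19, 18) = 19
B (P2): min(17, 19) = 17
F (P1): max(20, -2) = 20
G (P1): max(-14, 17) = 17
E (P2): min(20, 17) = 17
Root (P1): max(17, 17) = 17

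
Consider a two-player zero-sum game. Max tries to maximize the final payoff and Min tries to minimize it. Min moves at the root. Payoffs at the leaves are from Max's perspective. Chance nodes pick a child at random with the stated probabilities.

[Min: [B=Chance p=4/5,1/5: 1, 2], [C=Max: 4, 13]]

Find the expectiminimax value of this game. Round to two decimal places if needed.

B (Chance): 4/5·1 + 1/5·2 = 1.2
C (Max): max(4, 13) = 13
Root (Min): min(1.2, 13) = 1.2

1.2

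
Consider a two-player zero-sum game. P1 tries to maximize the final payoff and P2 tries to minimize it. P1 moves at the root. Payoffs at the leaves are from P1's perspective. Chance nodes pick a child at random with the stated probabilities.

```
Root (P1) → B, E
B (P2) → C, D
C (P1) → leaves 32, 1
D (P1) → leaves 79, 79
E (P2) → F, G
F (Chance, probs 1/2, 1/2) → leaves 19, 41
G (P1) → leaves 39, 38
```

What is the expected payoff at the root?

32

C (P1): max(32, 1) = 32
D (P1): max(79, 79) = 79
B (P2): min(32, 79) = 32
F (Chance): 1/2·19 + 1/2·41 = 30
G (P1): max(39, 38) = 39
E (P2): min(30, 39) = 30
Root (P1): max(32, 30) = 32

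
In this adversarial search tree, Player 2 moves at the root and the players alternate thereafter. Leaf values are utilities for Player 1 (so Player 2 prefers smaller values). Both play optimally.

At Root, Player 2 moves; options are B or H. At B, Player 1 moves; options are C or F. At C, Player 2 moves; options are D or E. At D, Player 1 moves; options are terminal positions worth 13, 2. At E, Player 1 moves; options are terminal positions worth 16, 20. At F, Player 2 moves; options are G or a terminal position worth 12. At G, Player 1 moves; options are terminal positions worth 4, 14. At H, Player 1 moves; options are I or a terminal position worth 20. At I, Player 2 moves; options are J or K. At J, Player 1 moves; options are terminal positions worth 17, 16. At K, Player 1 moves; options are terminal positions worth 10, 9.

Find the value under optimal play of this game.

D (Player 1): max(13, 2) = 13
E (Player 1): max(16, 20) = 20
C (Player 2): min(13, 20) = 13
G (Player 1): max(4, 14) = 14
F (Player 2): min(14, 12) = 12
B (Player 1): max(13, 12) = 13
J (Player 1): max(17, 16) = 17
K (Player 1): max(10, 9) = 10
I (Player 2): min(17, 10) = 10
H (Player 1): max(10, 20) = 20
Root (Player 2): min(13, 20) = 13

13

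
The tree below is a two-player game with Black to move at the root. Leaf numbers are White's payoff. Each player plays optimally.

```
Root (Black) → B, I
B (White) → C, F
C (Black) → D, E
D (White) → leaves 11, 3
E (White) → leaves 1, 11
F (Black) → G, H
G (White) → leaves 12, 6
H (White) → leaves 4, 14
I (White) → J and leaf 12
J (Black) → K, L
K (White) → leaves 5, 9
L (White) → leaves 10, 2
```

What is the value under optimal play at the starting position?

D (White): max(11, 3) = 11
E (White): max(1, 11) = 11
C (Black): min(11, 11) = 11
G (White): max(12, 6) = 12
H (White): max(4, 14) = 14
F (Black): min(12, 14) = 12
B (White): max(11, 12) = 12
K (White): max(5, 9) = 9
L (White): max(10, 2) = 10
J (Black): min(9, 10) = 9
I (White): max(9, 12) = 12
Root (Black): min(12, 12) = 12

12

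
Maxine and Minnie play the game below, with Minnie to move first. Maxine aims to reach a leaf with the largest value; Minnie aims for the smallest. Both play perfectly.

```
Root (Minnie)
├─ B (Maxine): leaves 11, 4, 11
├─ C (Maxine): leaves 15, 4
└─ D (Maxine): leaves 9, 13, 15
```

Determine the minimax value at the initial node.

B (Maxine): max(11, 4, 11) = 11
C (Maxine): max(15, 4) = 15
D (Maxine): max(9, 13, 15) = 15
Root (Minnie): min(11, 15, 15) = 11

11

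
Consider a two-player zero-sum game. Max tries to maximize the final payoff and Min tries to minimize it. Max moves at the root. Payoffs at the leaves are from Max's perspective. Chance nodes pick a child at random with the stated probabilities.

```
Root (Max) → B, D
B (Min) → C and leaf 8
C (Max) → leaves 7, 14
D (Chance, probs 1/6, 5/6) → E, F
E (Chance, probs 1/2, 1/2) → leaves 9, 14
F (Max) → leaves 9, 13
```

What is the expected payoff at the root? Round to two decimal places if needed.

12.75

C (Max): max(7, 14) = 14
B (Min): min(14, 8) = 8
E (Chance): 1/2·9 + 1/2·14 = 11.5
F (Max): max(9, 13) = 13
D (Chance): 1/6·11.5 + 5/6·13 = 12.75
Root (Max): max(8, 12.75) = 12.75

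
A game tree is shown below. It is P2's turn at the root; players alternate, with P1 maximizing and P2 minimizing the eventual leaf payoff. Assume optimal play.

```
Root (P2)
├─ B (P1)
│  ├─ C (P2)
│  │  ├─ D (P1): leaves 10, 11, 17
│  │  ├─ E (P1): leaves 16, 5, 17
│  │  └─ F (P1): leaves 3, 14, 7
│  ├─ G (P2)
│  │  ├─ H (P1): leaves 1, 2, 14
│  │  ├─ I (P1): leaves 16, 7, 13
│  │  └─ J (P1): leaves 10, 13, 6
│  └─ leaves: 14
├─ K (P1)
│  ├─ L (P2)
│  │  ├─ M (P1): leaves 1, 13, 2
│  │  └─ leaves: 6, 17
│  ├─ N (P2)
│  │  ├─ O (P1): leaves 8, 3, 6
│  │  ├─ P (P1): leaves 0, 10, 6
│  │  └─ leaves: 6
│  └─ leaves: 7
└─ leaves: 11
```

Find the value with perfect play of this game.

D (P1): max(10, 11, 17) = 17
E (P1): max(16, 5, 17) = 17
F (P1): max(3, 14, 7) = 14
C (P2): min(17, 17, 14) = 14
H (P1): max(1, 2, 14) = 14
I (P1): max(16, 7, 13) = 16
J (P1): max(10, 13, 6) = 13
G (P2): min(14, 16, 13) = 13
B (P1): max(14, 13, 14) = 14
M (P1): max(1, 13, 2) = 13
L (P2): min(13, 6, 17) = 6
O (P1): max(8, 3, 6) = 8
P (P1): max(0, 10, 6) = 10
N (P2): min(8, 10, 6) = 6
K (P1): max(6, 6, 7) = 7
Root (P2): min(14, 7, 11) = 7

7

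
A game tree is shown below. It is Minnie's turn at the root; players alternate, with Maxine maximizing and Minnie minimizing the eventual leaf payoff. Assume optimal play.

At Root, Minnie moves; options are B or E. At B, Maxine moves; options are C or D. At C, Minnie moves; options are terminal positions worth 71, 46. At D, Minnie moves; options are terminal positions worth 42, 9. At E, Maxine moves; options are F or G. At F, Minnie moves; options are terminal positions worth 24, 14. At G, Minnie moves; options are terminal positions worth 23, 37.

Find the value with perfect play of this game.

23

C (Minnie): min(71, 46) = 46
D (Minnie): min(42, 9) = 9
B (Maxine): max(46, 9) = 46
F (Minnie): min(24, 14) = 14
G (Minnie): min(23, 37) = 23
E (Maxine): max(14, 23) = 23
Root (Minnie): min(46, 23) = 23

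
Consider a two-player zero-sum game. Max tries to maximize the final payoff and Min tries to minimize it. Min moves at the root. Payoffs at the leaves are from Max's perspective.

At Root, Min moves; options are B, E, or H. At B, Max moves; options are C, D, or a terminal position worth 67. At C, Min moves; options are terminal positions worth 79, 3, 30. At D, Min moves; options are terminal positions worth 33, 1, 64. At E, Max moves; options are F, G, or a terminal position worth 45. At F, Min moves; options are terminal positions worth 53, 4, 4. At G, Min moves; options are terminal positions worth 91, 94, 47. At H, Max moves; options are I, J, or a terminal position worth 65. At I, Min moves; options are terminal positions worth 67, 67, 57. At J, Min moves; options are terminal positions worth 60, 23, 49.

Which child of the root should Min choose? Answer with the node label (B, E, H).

E

C (Min): min(79, 3, 30) = 3
D (Min): min(33, 1, 64) = 1
B (Max): max(3, 1, 67) = 67
F (Min): min(53, 4, 4) = 4
G (Min): min(91, 94, 47) = 47
E (Max): max(4, 47, 45) = 47
I (Min): min(67, 67, 57) = 57
J (Min): min(60, 23, 49) = 23
H (Max): max(57, 23, 65) = 65
Root (Min): min(67, 47, 65) = 47
Min picks the child with the lowest value: E (value 47).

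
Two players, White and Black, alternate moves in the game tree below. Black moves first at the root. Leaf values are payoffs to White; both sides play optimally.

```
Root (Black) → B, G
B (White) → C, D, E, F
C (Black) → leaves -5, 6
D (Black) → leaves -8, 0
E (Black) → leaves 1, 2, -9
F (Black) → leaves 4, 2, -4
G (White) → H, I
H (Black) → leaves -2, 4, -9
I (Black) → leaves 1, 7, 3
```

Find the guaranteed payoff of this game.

C (Black): min(-5, 6) = -5
D (Black): min(-8, 0) = -8
E (Black): min(1, 2, -9) = -9
F (Black): min(4, 2, -4) = -4
B (White): max(-5, -8, -9, -4) = -4
H (Black): min(-2, 4, -9) = -9
I (Black): min(1, 7, 3) = 1
G (White): max(-9, 1) = 1
Root (Black): min(-4, 1) = -4

-4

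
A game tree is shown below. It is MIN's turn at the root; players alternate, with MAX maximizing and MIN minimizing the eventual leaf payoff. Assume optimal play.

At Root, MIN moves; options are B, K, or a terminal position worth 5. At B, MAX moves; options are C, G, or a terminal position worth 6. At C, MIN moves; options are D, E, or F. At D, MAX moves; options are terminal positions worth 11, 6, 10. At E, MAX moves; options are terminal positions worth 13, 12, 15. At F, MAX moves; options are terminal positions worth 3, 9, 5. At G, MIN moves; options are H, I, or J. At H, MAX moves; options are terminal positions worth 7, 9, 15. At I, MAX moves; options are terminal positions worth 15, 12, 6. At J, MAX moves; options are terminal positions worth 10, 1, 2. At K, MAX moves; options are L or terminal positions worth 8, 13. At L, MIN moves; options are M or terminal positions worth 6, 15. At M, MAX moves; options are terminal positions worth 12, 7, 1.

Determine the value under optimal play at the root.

D (MAX): max(11, 6, 10) = 11
E (MAX): max(13, 12, 15) = 15
F (MAX): max(3, 9, 5) = 9
C (MIN): min(11, 15, 9) = 9
H (MAX): max(7, 9, 15) = 15
I (MAX): max(15, 12, 6) = 15
J (MAX): max(10, 1, 2) = 10
G (MIN): min(15, 15, 10) = 10
B (MAX): max(9, 10, 6) = 10
M (MAX): max(12, 7, 1) = 12
L (MIN): min(12, 6, 15) = 6
K (MAX): max(6, 8, 13) = 13
Root (MIN): min(10, 13, 5) = 5

5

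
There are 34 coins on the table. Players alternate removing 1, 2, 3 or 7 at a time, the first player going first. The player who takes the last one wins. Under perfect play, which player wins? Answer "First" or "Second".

Positions where the player to move wins (W) vs loses (L):
i:   0  1  2  3  4  5  6  7  8  9 10 11 12 13 14 15 16 17 18 19 20 21 22 23 24 25 26 27 28 29 30 31 32 33 34
     L  W  W  W  L  W  W  W  L  W  W  W  L  W  W  W  L  W  W  W  L  W  W  W  L  W  W  W  L  W  W  W  L  W  W
Position 34 is W, so the first player wins.

First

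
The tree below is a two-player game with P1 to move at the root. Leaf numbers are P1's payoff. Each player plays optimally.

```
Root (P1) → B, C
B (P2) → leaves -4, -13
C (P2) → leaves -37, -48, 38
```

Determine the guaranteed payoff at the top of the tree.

-13

B (P2): min(-4, -13) = -13
C (P2): min(-37, -48, 38) = -48
Root (P1): max(-13, -48) = -13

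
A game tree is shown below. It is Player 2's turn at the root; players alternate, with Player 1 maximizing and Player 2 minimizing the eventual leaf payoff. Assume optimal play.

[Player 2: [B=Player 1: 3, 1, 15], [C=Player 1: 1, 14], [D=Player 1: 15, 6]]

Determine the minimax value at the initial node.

14

B (Player 1): max(3, 1, 15) = 15
C (Player 1): max(1, 14) = 14
D (Player 1): max(15, 6) = 15
Root (Player 2): min(15, 14, 15) = 14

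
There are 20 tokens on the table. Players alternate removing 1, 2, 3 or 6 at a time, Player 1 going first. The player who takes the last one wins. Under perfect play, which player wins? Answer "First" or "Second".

Mark each pile size as W (mover wins) or L (mover loses):
i:   0  1  2  3  4  5  6  7  8  9 10 11 12 13 14 15 16 17 18 19 20
     L  W  W  W  L  W  W  W  L  W  W  W  L  W  W  W  L  W  W  W  L
Position 20 is L, so the second player wins.

Second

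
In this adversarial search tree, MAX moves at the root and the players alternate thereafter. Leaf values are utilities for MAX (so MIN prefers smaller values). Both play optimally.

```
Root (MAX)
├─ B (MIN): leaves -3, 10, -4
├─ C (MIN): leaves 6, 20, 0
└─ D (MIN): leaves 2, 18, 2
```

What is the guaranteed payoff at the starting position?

B (MIN): min(-3, 10, -4) = -4
C (MIN): min(6, 20, 0) = 0
D (MIN): min(2, 18, 2) = 2
Root (MAX): max(-4, 0, 2) = 2

2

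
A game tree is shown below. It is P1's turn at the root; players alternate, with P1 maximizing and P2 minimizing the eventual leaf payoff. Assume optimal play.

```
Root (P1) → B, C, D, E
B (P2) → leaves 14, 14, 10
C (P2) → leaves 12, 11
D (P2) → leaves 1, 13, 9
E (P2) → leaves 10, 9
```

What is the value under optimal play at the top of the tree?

B (P2): min(14, 14, 10) = 10
C (P2): min(12, 11) = 11
D (P2): min(1, 13, 9) = 1
E (P2): min(10, 9) = 9
Root (P1): max(10, 11, 1, 9) = 11

11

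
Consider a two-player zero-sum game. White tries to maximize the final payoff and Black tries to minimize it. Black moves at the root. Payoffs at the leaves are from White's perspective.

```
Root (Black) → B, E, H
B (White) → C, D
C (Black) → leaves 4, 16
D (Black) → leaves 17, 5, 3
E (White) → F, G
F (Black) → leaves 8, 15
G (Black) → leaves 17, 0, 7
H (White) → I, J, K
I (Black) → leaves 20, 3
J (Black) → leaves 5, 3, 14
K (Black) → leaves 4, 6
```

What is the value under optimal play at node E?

8

F: min(8, 15) = 8
G: min(17, 0, 7) = 0
E: max(8, 0) = 8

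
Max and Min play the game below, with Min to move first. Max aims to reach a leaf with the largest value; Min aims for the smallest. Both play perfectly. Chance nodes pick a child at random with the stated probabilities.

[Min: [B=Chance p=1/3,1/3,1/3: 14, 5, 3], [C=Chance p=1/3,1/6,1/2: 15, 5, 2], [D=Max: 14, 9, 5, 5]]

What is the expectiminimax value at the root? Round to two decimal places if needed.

B (Chance): 1/3·14 + 1/3·5 + 1/3·3 = 7.33
C (Chance): 1/3·15 + 1/6·5 + 1/2·2 = 6.83
D (Max): max(14, 9, 5, 5) = 14
Root (Min): min(7.33, 6.83, 14) = 6.83

6.83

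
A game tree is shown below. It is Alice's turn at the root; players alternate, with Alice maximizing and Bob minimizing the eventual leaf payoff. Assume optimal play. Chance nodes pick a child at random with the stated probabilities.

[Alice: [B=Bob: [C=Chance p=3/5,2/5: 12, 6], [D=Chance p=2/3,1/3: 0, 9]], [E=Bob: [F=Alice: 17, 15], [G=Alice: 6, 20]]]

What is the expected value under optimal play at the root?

17

C (Chance): 3/5·12 + 2/5·6 = 9.6
D (Chance): 2/3·0 + 1/3·9 = 3
B (Bob): min(9.6, 3) = 3
F (Alice): max(17, 15) = 17
G (Alice): max(6, 20) = 20
E (Bob): min(17, 20) = 17
Root (Alice): max(3, 17) = 17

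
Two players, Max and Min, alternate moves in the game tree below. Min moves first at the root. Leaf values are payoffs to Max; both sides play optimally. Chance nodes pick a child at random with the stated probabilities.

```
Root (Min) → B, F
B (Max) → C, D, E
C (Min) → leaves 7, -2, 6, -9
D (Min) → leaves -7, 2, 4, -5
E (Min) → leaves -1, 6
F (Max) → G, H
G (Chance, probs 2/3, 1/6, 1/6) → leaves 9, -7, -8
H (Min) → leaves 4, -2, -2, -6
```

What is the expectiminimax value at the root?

-1

C (Min): min(7, -2, 6, -9) = -9
D (Min): min(-7, 2, 4, -5) = -7
E (Min): min(-1, 6) = -1
B (Max): max(-9, -7, -1) = -1
G (Chance): 2/3·9 + 1/6·-7 + 1/6·-8 = 3.5
H (Min): min(4, -2, -2, -6) = -6
F (Max): max(3.5, -6) = 3.5
Root (Min): min(-1, 3.5) = -1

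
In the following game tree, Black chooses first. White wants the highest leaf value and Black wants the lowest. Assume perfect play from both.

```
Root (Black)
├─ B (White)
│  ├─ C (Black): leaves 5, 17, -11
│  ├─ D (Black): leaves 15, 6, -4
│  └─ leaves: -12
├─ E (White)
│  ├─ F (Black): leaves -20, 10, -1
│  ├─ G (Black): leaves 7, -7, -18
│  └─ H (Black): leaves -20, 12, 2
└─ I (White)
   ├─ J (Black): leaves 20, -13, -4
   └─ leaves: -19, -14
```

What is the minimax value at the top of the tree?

C (Black): min(5, 17, -11) = -11
D (Black): min(15, 6, -4) = -4
B (White): max(-11, -4, -12) = -4
F (Black): min(-20, 10, -1) = -20
G (Black): min(7, -7, -18) = -18
H (Black): min(-20, 12, 2) = -20
E (White): max(-20, -18, -20) = -18
J (Black): min(20, -13, -4) = -13
I (White): max(-13, -19, -14) = -13
Root (Black): min(-4, -18, -13) = -18

-18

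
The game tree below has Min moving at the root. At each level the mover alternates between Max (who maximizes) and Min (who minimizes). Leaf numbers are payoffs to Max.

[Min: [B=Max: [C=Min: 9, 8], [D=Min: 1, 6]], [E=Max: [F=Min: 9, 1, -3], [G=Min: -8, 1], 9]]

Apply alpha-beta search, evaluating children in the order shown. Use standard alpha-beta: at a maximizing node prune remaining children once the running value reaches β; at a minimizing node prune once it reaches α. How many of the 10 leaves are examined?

C [α=-∞,β=+∞]: v=8
D [α=8,β=+∞]: v=1 after child 1 ≤ α → α-cutoff, skip 1
B [α=-∞,β=+∞]: v=8
F [α=-∞,β=8]: v=-3
G [α=-3,β=8]: v=-8 after child 1 ≤ α → α-cutoff, skip 1
E [α=-∞,β=8]: v=9
Root [α=-∞,β=+∞]: v=8
Leaves evaluated: 8 of 10.

8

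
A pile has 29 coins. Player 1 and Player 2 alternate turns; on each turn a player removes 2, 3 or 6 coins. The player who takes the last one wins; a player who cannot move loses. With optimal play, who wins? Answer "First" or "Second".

First

Compute winning (W) and losing (L) positions by backward induction:
i:   0  1  2  3  4  5  6  7  8  9 10 11 12 13 14 15 16 17 18 19 20 21 22 23 24 25 26 27 28 29
     L  L  W  W  W  L  W  W  W  L  L  W  W  W  L  W  W  W  L  L  W  W  W  L  W  W  W  L  L  W
Position 29 is W, so the first player wins.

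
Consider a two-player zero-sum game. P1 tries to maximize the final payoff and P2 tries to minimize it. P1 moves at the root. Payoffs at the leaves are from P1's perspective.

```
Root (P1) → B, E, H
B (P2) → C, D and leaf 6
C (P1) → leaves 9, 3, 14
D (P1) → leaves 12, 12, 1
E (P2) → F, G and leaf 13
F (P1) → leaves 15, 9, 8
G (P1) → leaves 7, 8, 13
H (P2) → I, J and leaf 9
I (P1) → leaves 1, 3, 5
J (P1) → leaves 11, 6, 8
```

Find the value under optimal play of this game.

13

C (P1): max(9, 3, 14) = 14
D (P1): max(12, 12, 1) = 12
B (P2): min(14, 12, 6) = 6
F (P1): max(15, 9, 8) = 15
G (P1): max(7, 8, 13) = 13
E (P2): min(15, 13, 13) = 13
I (P1): max(1, 3, 5) = 5
J (P1): max(11, 6, 8) = 11
H (P2): min(5, 11, 9) = 5
Root (P1): max(6, 13, 5) = 13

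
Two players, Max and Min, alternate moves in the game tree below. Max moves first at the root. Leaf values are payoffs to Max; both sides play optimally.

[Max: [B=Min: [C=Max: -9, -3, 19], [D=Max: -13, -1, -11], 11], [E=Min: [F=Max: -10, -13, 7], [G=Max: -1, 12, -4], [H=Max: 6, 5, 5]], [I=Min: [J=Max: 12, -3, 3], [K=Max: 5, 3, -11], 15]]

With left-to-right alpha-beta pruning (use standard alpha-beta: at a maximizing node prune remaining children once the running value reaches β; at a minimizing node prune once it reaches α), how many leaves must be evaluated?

21

C [α=-∞,β=+∞]: v=19
D [α=-∞,β=19]: v=-1
B [α=-∞,β=+∞]: v=-1
F [α=-1,β=+∞]: v=7
G [α=-1,β=7]: v=12 after child 2 ≥ β → β-cutoff, skip 1
H [α=-1,β=7]: v=6
E [α=-1,β=+∞]: v=6
J [α=6,β=+∞]: v=12
K [α=6,β=12]: v=5
I [α=6,β=+∞]: v=5 after child 2 ≤ α → α-cutoff, skip 1
Root [α=-∞,β=+∞]: v=6
Leaves evaluated: 21 of 23.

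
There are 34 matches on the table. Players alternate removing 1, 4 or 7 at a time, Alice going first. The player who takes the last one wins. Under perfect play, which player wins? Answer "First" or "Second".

Mark each pile size as W (mover wins) or L (mover loses):
i:   0  1  2  3  4  5  6  7  8  9 10 11 12 13 14 15 16 17 18 19 20 21 22 23 24 25 26 27 28 29 30 31 32 33 34
     L  W  L  W  W  L  W  W  L  W  L  W  W  L  W  W  L  W  L  W  W  L  W  W  L  W  L  W  W  L  W  W  L  W  L
Position 34 is L, so the second player wins.

Second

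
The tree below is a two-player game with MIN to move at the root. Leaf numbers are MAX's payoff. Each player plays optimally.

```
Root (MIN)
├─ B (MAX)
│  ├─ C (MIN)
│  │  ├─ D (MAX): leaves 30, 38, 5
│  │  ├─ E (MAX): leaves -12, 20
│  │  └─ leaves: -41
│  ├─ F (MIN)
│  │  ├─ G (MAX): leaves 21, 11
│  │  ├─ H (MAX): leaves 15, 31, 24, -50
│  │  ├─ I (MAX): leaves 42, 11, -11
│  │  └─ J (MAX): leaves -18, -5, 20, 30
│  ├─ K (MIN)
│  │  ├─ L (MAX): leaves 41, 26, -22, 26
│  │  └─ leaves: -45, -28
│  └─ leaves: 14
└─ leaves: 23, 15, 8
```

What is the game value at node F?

21

G: max(21, 11) = 21
H: max(15, 31, 24, -50) = 31
I: max(42, 11, -11) = 42
J: max(-18, -5, 20, 30) = 30
F: min(21, 31, 42, 30) = 21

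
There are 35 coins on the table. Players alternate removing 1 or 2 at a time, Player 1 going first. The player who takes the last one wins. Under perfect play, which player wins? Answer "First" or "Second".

First

W/L table (W = player to move can force a win):
i:   0  1  2  3  4  5  6  7  8  9 10 11 12 13 14 15 16 17 18 19 20 21 22 23 24 25 26 27 28 29 30 31 32 33 34 35
     L  W  W  L  W  W  L  W  W  L  W  W  L  W  W  L  W  W  L  W  W  L  W  W  L  W  W  L  W  W  L  W  W  L  W  W
Position 35 is W, so the first player wins.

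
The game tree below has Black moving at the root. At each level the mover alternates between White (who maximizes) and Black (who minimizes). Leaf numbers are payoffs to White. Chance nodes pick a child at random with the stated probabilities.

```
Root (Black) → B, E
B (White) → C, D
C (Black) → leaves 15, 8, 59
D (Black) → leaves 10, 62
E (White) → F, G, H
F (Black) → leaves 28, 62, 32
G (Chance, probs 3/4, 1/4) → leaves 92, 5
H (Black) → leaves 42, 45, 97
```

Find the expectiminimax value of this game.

10

C (Black): min(15, 8, 59) = 8
D (Black): min(10, 62) = 10
B (White): max(8, 10) = 10
F (Black): min(28, 62, 32) = 28
G (Chance): 3/4·92 + 1/4·5 = 70.25
H (Black): min(42, 45, 97) = 42
E (White): max(28, 70.25, 42) = 70.25
Root (Black): min(10, 70.25) = 10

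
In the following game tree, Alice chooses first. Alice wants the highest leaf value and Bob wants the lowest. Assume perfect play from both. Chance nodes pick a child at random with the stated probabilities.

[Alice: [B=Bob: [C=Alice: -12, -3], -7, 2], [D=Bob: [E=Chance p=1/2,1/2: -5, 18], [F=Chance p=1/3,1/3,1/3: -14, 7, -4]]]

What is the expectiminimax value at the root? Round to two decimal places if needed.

-3.67

C (Alice): max(-12, -3) = -3
B (Bob): min(-3, -7, 2) = -7
E (Chance): 1/2·-5 + 1/2·18 = 6.5
F (Chance): 1/3·-14 + 1/3·7 + 1/3·-4 = -3.67
D (Bob): min(6.5, -3.67) = -3.67
Root (Alice): max(-7, -3.67) = -3.67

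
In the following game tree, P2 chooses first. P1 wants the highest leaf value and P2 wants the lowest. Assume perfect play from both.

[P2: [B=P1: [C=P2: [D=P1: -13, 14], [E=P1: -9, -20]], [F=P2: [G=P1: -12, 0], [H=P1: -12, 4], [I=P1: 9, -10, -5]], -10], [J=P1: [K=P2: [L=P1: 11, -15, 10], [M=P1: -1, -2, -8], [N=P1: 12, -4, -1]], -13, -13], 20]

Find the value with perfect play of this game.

-1

D (P1): max(-13, 14) = 14
E (P1): max(-9, -20) = -9
C (P2): min(14, -9) = -9
G (P1): max(-12, 0) = 0
H (P1): max(-12, 4) = 4
I (P1): max(9, -10, -5) = 9
F (P2): min(0, 4, 9) = 0
B (P1): max(-9, 0, -10) = 0
L (P1): max(11, -15, 10) = 11
M (P1): max(-1, -2, -8) = -1
N (P1): max(12, -4, -1) = 12
K (P2): min(11, -1, 12) = -1
J (P1): max(-1, -13, -13) = -1
Root (P2): min(0, -1, 20) = -1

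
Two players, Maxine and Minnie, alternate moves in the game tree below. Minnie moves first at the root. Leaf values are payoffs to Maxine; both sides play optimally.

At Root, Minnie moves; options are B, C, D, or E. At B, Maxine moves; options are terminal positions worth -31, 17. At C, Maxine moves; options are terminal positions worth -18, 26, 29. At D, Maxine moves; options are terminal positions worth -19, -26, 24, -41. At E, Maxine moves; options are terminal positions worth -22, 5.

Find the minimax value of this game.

5

B (Maxine): max(-31, 17) = 17
C (Maxine): max(-18, 26, 29) = 29
D (Maxine): max(-19, -26, 24, -41) = 24
E (Maxine): max(-22, 5) = 5
Root (Minnie): min(17, 29, 24, 5) = 5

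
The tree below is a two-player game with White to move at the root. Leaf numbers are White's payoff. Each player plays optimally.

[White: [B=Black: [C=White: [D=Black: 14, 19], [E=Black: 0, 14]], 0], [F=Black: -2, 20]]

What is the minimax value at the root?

0

D (Black): min(14, 19) = 14
E (Black): min(0, 14) = 0
C (White): max(14, 0) = 14
B (Black): min(14, 0) = 0
F (Black): min(-2, 20) = -2
Root (White): max(0, -2) = 0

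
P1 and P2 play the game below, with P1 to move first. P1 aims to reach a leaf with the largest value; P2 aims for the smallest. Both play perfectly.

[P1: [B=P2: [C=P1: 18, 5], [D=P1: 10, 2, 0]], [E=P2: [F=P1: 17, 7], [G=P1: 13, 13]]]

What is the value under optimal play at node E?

F: max(17, 7) = 17
G: max(13, 13) = 13
E: min(17, 13) = 13

13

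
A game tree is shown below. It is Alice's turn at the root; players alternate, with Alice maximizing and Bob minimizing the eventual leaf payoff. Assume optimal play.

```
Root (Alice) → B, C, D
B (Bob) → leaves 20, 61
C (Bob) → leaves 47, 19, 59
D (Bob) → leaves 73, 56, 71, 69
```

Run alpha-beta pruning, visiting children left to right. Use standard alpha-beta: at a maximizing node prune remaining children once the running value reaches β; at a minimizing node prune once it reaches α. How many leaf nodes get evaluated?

8

B [α=-∞,β=+∞]: v=20
C [α=20,β=+∞]: v=19 after child 2 ≤ α → α-cutoff, skip 1
D [α=20,β=+∞]: v=56
Root [α=-∞,β=+∞]: v=56
Leaves evaluated: 8 of 9.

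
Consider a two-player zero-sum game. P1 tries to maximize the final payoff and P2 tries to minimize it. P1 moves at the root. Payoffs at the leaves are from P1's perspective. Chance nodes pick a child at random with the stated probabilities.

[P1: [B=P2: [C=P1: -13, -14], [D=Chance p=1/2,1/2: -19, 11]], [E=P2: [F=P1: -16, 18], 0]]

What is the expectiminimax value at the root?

0

C (P1): max(-13, -14) = -13
D (Chance): 1/2·-19 + 1/2·11 = -4
B (P2): min(-13, -4) = -13
F (P1): max(-16, 18) = 18
E (P2): min(18, 0) = 0
Root (P1): max(-13, 0) = 0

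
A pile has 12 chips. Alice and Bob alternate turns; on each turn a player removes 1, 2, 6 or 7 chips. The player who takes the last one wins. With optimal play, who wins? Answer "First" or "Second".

Mark each pile size as W (mover wins) or L (mover loses):
i:   0  1  2  3  4  5  6  7  8  9 10 11 12
     L  W  W  L  W  W  W  W  L  W  W  L  W
Position 12 is W, so the first player wins.

First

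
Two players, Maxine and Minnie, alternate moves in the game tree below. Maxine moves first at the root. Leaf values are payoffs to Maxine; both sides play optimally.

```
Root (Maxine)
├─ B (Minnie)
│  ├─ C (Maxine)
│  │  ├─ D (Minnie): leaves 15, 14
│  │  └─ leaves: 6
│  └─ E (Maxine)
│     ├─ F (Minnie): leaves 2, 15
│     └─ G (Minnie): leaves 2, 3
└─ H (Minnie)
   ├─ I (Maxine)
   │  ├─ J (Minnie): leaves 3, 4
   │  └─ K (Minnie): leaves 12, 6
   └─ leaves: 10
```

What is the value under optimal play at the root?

6

D (Minnie): min(15, 14) = 14
C (Maxine): max(14, 6) = 14
F (Minnie): min(2, 15) = 2
G (Minnie): min(2, 3) = 2
E (Maxine): max(2, 2) = 2
B (Minnie): min(14, 2) = 2
J (Minnie): min(3, 4) = 3
K (Minnie): min(12, 6) = 6
I (Maxine): max(3, 6) = 6
H (Minnie): min(6, 10) = 6
Root (Maxine): max(2, 6) = 6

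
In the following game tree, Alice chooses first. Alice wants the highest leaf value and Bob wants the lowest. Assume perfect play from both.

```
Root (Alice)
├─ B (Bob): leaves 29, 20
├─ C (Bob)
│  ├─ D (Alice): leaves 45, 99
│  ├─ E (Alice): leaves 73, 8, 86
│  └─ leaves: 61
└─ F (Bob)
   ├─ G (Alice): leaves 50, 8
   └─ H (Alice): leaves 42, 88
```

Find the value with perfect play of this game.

61

B (Bob): min(29, 20) = 20
D (Alice): max(45, 99) = 99
E (Alice): max(73, 8, 86) = 86
C (Bob): min(99, 86, 61) = 61
G (Alice): max(50, 8) = 50
H (Alice): max(42, 88) = 88
F (Bob): min(50, 88) = 50
Root (Alice): max(20, 61, 50) = 61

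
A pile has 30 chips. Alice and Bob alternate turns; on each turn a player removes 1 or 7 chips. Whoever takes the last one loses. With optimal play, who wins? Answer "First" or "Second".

W/L table (W = player to move can force a win):
i:   0  1  2  3  4  5  6  7  8  9 10 11 12 13 14 15 16 17 18 19 20 21 22 23 24 25 26 27 28 29 30
     W  L  W  L  W  L  W  L  W  L  W  L  W  L  W  L  W  L  W  L  W  L  W  L  W  L  W  L  W  L  W
Position 30 is W, so the first player wins.

First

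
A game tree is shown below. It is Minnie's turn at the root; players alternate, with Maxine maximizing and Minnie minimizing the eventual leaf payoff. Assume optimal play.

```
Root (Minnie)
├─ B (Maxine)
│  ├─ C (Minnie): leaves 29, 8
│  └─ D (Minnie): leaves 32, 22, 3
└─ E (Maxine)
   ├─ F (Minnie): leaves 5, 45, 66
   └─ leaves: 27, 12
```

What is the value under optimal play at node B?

C: min(29, 8) = 8
D: min(32, 22, 3) = 3
B: max(8, 3) = 8

8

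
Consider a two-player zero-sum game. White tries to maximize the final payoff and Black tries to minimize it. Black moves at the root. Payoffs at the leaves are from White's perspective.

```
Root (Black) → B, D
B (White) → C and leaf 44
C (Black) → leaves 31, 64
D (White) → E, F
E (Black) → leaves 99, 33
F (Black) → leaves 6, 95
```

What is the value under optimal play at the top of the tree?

33

C (Black): min(31, 64) = 31
B (White): max(31, 44) = 44
E (Black): min(99, 33) = 33
F (Black): min(6, 95) = 6
D (White): max(33, 6) = 33
Root (Black): min(44, 33) = 33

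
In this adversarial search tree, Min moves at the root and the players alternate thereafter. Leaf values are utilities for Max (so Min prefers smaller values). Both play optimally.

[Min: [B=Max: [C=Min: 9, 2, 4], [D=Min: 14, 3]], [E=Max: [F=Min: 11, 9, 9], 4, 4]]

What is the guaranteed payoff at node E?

9

F: min(11, 9, 9) = 9
E: max(9, 4, 4) = 9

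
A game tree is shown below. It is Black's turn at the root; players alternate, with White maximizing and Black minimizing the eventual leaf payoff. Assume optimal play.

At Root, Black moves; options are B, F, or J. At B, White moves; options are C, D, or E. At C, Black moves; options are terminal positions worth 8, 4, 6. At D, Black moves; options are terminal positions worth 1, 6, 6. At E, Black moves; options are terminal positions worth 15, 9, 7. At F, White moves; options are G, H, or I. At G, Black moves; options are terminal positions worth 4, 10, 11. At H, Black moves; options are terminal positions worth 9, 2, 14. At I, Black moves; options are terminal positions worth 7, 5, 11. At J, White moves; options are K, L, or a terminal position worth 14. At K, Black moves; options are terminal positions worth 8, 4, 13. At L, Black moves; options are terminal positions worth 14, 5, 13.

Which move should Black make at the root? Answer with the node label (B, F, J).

F

C (Black): min(8, 4, 6) = 4
D (Black): min(1, 6, 6) = 1
E (Black): min(15, 9, 7) = 7
B (White): max(4, 1, 7) = 7
G (Black): min(4, 10, 11) = 4
H (Black): min(9, 2, 14) = 2
I (Black): min(7, 5, 11) = 5
F (White): max(4, 2, 5) = 5
K (Black): min(8, 4, 13) = 4
L (Black): min(14, 5, 13) = 5
J (White): max(4, 5, 14) = 14
Root (Black): min(7, 5, 14) = 5
Black picks the child with the lowest value: F (value 5).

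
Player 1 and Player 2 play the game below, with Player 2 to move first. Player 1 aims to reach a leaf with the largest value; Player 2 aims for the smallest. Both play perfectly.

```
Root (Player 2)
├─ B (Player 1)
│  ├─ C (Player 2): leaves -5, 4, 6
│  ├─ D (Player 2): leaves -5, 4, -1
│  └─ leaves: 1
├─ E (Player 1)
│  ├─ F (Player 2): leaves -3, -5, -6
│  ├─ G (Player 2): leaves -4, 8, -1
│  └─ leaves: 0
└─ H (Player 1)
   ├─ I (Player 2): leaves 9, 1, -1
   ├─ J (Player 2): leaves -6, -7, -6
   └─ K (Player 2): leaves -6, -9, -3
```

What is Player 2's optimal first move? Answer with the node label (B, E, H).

C (Player 2): min(-5, 4, 6) = -5
D (Player 2): min(-5, 4, -1) = -5
B (Player 1): max(-5, -5, 1) = 1
F (Player 2): min(-3, -5, -6) = -6
G (Player 2): min(-4, 8, -1) = -4
E (Player 1): max(-6, -4, 0) = 0
I (Player 2): min(9, 1, -1) = -1
J (Player 2): min(-6, -7, -6) = -7
K (Player 2): min(-6, -9, -3) = -9
H (Player 1): max(-1, -7, -9) = -1
Root (Player 2): min(1, 0, -1) = -1
Player 2 picks the child with the lowest value: H (value -1).

H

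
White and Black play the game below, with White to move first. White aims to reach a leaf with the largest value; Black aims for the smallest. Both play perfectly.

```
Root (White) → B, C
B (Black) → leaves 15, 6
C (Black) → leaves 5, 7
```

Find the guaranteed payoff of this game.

6

B (Black): min(15, 6) = 6
C (Black): min(5, 7) = 5
Root (White): max(6, 5) = 6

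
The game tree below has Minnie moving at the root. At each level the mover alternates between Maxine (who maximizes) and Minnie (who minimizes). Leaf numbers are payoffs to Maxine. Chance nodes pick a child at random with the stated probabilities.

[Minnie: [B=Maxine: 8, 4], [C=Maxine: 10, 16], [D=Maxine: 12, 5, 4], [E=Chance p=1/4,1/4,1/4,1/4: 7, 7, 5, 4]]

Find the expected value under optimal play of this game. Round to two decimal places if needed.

5.75

B (Maxine): max(8, 4) = 8
C (Maxine): max(10, 16) = 16
D (Maxine): max(12, 5, 4) = 12
E (Chance): 1/4·7 + 1/4·7 + 1/4·5 + 1/4·4 = 5.75
Root (Minnie): min(8, 16, 12, 5.75) = 5.75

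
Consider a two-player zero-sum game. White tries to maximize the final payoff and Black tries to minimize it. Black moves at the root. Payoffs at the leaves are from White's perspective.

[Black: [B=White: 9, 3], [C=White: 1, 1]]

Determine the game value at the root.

1

B (White): max(9, 3) = 9
C (White): max(1, 1) = 1
Root (Black): min(9, 1) = 1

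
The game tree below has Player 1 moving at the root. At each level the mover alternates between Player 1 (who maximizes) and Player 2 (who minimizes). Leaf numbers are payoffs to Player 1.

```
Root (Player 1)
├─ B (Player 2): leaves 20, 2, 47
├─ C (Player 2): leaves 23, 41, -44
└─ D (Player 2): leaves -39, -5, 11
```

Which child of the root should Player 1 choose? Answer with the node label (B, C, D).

B

B (Player 2): min(20, 2, 47) = 2
C (Player 2): min(23, 41, -44) = -44
D (Player 2): min(-39, -5, 11) = -39
Root (Player 1): max(2, -44, -39) = 2
Player 1 picks the child with the highest value: B (value 2).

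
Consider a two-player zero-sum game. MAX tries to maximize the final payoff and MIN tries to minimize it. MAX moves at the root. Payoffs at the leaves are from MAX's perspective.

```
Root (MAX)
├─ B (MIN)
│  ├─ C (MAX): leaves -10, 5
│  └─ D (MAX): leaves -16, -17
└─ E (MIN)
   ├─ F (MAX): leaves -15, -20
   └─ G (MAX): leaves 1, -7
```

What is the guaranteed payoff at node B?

-16

C: max(-10, 5) = 5
D: max(-16, -17) = -16
B: min(5, -16) = -16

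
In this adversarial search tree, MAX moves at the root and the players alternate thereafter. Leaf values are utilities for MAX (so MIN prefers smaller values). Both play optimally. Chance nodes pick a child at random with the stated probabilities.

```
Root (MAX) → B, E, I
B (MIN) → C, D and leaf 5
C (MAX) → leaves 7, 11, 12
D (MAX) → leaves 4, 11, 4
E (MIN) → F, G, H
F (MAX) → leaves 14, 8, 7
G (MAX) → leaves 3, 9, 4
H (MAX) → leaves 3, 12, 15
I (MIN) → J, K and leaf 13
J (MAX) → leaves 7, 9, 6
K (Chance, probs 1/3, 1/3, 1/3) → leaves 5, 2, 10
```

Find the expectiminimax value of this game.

9

C (MAX): max(7, 11, 12) = 12
D (MAX): max(4, 11, 4) = 11
B (MIN): min(12, 11, 5) = 5
F (MAX): max(14, 8, 7) = 14
G (MAX): max(3, 9, 4) = 9
H (MAX): max(3, 12, 15) = 15
E (MIN): min(14, 9, 15) = 9
J (MAX): max(7, 9, 6) = 9
K (Chance): 1/3·5 + 1/3·2 + 1/3·10 = 5.67
I (MIN): min(9, 5.67, 13) = 5.67
Root (MAX): max(5, 9, 5.67) = 9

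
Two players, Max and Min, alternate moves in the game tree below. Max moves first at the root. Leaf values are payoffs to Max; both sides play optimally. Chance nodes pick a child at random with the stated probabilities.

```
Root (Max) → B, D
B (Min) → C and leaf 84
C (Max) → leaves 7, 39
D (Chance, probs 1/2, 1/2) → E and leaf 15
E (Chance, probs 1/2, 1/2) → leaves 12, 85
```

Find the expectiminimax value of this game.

39

C (Max): max(7, 39) = 39
B (Min): min(39, 84) = 39
E (Chance): 1/2·12 + 1/2·85 = 48.5
D (Chance): 1/2·48.5 + 1/2·15 = 31.75
Root (Max): max(39, 31.75) = 39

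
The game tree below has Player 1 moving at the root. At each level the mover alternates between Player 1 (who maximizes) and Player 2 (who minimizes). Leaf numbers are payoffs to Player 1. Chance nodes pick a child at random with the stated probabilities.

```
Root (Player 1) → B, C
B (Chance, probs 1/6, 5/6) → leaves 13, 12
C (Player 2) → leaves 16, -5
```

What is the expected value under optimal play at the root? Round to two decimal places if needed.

B (Chance): 1/6·13 + 5/6·12 = 12.17
C (Player 2): min(16, -5) = -5
Root (Player 1): max(12.17, -5) = 12.17

12.17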